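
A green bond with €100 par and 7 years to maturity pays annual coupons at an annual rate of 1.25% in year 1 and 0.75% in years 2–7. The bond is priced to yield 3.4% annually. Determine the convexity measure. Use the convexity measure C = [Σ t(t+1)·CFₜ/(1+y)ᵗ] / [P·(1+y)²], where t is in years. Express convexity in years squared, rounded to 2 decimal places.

With y = 0.034:
  t   CF        PV=CF/(1+0.034)^t    t·PV        t(t+1)·PV
  1         1.25         1.2089         1.2089           2.4178
  2         0.75         0.7015         1.4030           4.2089
  3         0.75         0.6784         2.0353           8.1411
  4         0.75         0.6561         2.6245          13.1223
  5         0.75         0.6345         3.1727          19.0362
  6         0.75         0.6137         3.6820          25.7743
  7       100.75        79.7262       558.0837       4,464.6694
  Σ                     84.2194       572.2100       4,537.3700
P = 84.2194.
Convexity = Σ t(t+1)·PV / [P·(1+y)²] = 4,537.3700 / (84.2194 × 1.069156) = 50.39078.

50.39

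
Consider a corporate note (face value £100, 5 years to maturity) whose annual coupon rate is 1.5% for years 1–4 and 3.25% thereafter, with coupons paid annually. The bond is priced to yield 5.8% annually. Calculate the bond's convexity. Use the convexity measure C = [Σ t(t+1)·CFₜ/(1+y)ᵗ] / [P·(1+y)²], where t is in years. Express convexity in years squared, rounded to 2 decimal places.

25.65

With y = 0.058:
  t   CF        PV=CF/(1+0.058)^t    t·PV        t(t+1)·PV
  1         1.50         1.4178         1.4178           2.8355
  2         1.50         1.3400         2.6801           8.0403
  3         1.50         1.2666         3.7998          15.1990
  4         1.50         1.1972         4.7886          23.9430
  5       103.25        77.8864       389.4321       2,336.5925
  Σ                     83.1080       402.1183       2,386.6103
P = 83.1080.
Convexity = Σ t(t+1)·PV / [P·(1+y)²] = 2,386.6103 / (83.1080 × 1.119364) = 25.65473.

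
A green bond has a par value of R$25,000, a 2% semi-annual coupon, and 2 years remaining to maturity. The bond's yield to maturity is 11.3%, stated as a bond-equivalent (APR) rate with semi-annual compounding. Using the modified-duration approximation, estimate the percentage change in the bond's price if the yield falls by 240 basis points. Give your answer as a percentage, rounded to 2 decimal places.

+4.47%

Periodic yield y = 0.0565. Modified duration first:
  t   CF        PV=CF/(1+0.0565)^t    t·PV
  1       250.00       236.6304       236.6304
  2       250.00       223.9758       447.9515
  3       250.00       211.9979       635.9936
  4    25,250.00    20,266.7158    81,066.8631
  Σ                 20,939.3198    82,387.4386
P = 20,939.3198; D_Mac = 3.93458 half-year periods = 1.96729 yrs; D_mod = 1.96729/(1+0.0565) = 1.86208 yrs.
ΔP/P ≈ -D_mod · Δy = -1.86208 × (-0.024) = +0.044690 = +4.4690%.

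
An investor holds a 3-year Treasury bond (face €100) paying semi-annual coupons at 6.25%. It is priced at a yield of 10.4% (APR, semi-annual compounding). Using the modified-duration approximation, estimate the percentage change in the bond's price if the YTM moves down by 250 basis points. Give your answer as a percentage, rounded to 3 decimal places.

Periodic yield y = 0.052. Modified duration first:
  t   CF        PV=CF/(1+0.052)^t    t·PV
  1        3.125         2.9705         2.9705
  2        3.125         2.8237         5.6474
  3        3.125         2.6841         8.0524
  4        3.125         2.5515        10.2058
  5        3.125         2.4253        12.1267
  6      103.125        76.0798       456.4790
  Σ                     89.5350       495.4817
P = 89.5350; D_Mac = 5.53395 half-year periods = 2.76697 yrs; D_mod = 2.76697/(1+0.052) = 2.63020 yrs.
ΔP/P ≈ -D_mod · Δy = -2.63020 × (-0.025) = +0.065755 = +6.5755%.

+6.576%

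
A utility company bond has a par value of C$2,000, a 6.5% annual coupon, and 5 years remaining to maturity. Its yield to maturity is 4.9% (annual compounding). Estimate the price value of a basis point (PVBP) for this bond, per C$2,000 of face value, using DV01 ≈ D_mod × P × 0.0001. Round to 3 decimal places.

Periodic yield y = 0.049.
  t   CF        PV=CF/(1+0.049)^t    t·PV
  1       130.00       123.9276       123.9276
  2       130.00       118.1388       236.2775
  3       130.00       112.6204       337.8611
  4       130.00       107.3597       429.4389
  5     2,130.00     1,676.8807     8,384.4034
  Σ                  2,138.9271     9,511.9085
P = 2,138.9271; D_Mac = 4.44705 yrs; D_mod = 4.23932 yrs.
DV01 ≈ 4.23932 × 2,138.9271 × 0.0001 = 0.906760.

C$0.907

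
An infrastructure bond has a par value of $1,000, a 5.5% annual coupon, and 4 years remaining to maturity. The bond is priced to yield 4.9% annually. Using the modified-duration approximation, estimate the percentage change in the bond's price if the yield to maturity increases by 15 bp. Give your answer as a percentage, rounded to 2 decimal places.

-0.53%

Periodic yield y = 0.049. Modified duration first:
  t   CF        PV=CF/(1+0.049)^t    t·PV
  1        55.00        52.4309        52.4309
  2        55.00        49.9818        99.9636
  3        55.00        47.6471       142.9412
  4     1,055.00       871.2655     3,485.0619
  Σ                  1,021.3252     3,780.3976
P = 1,021.3252; D_Mac = 3.70146 yrs; D_mod = 3.70146/(1+0.049) = 3.52856 yrs.
ΔP/P ≈ -D_mod · Δy = -3.52856 × (+0.0015) = -0.005293 = -0.5293%.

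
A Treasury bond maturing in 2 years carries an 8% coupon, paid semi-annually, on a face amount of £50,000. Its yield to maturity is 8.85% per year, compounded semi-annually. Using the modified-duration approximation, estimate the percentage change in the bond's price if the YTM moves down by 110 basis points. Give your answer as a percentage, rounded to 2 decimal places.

Periodic yield y = 0.04425. Modified duration first:
  t   CF        PV=CF/(1+0.04425)^t    t·PV
  1     2,000.00     1,915.2502     1,915.2502
  2     2,000.00     1,834.0916     3,668.1833
  3     2,000.00     1,756.3722     5,269.1165
  4    52,000.00    43,730.5972   174,922.3886
  Σ                 49,236.3111   185,774.9386
P = 49,236.3111; D_Mac = 3.77313 half-year periods = 1.88656 yrs; D_mod = 1.88656/(1+0.04425) = 1.80662 yrs.
ΔP/P ≈ -D_mod · Δy = -1.80662 × (-0.011) = +0.019873 = +1.9873%.

+1.99%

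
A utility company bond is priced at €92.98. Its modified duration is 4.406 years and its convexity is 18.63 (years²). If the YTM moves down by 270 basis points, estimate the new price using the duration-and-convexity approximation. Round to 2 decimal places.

€104.67

Duration effect: -D_mod·Δy = -4.406 × (-0.027) = +0.118962
Convexity effect: ½·C·(Δy)² = 0.5 × 18.63 × (-0.027)² = +0.006790635
ΔP/P ≈ +0.118962 + 0.006790635 = +0.125752635
New price ≈ 92.98 × (1 + 0.125752635) = 104.6724800023.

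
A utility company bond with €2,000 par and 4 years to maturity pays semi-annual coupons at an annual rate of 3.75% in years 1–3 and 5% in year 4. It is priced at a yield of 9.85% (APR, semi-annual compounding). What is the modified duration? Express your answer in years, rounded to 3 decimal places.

Periodic yield y = 0.04925. First find Macaulay duration:
  t   CF        PV=CF/(1+0.04925)^t    t·PV
  1        37.50        35.7398        35.7398
  2        37.50        34.0622        68.1245
  3        37.50        32.4634        97.3903
  4        37.50        30.9396       123.7586
  5        37.50        29.4874       147.4370
  6        37.50        28.1033       168.6198
  7        50.00        35.7122       249.9857
  8     2,050.00     1,395.4749    11,163.7994
  Σ                  1,621.9830    12,054.8551
P = 1,621.9830; Macaulay duration = 12,054.8551 / 1,621.9830 = 7.43217 half-year periods = 3.71609 years.
Modified duration = D_Mac / (1 + y) = 3.71609 / 1.04925 = 3.54166 years.

3.542 years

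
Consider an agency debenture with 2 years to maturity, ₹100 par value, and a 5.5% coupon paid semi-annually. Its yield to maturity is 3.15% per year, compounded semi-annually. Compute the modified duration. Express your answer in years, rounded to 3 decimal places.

1.893 years

Periodic yield y = 0.01575. First find Macaulay duration:
  t   CF        PV=CF/(1+0.01575)^t    t·PV
  1         2.75         2.7074         2.7074
  2         2.75         2.6654         5.3308
  3         2.75         2.6241         7.8722
  4       102.75        96.5238       386.0953
  Σ                    104.5206       402.0056
P = 104.5206; Macaulay duration = 402.0056 / 104.5206 = 3.84618 half-year periods = 1.92309 years.
Modified duration = D_Mac / (1 + y) = 1.92309 / 1.01575 = 1.89327 years.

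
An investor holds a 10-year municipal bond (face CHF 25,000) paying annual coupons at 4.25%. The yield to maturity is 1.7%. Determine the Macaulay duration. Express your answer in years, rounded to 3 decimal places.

8.541 years

Periodic yield y = 0.017. Discount each cash flow and weight by its year:
  t   CF        PV=CF/(1+0.017)^t    t·PV
  1     1,062.50     1,044.7394     1,044.7394
  2     1,062.50     1,027.2757     2,054.5515
  3     1,062.50     1,010.1040     3,030.3119
  4     1,062.50       993.2192     3,972.8770
  5     1,062.50       976.6168     4,883.0838
  6     1,062.50       960.2918     5,761.7508
  7     1,062.50       944.2397     6,609.6781
  8     1,062.50       928.4560     7,427.6478
  9     1,062.50       912.9361     8,216.4246
  10   26,062.50    22,019.4539   220,194.5386
  Σ                 30,817.3326   263,195.6035
Price P = Σ PV = 30,817.3326.
Macaulay duration = Σ(t·PV) / P = 263,195.6035 / 30,817.3326 = 8.54051 years.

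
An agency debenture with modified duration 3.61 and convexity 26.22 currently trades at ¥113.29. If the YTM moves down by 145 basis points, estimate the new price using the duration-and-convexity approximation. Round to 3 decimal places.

Duration effect: -D_mod·Δy = -3.61 × (-0.0145) = +0.052345
Convexity effect: ½·C·(Δy)² = 0.5 × 26.22 × (-0.0145)² = +0.0027563775
ΔP/P ≈ +0.052345 + 0.0027563775 = +0.0551013775
New price ≈ 113.29 × (1 + 0.0551013775) = 119.532435056975.

¥119.532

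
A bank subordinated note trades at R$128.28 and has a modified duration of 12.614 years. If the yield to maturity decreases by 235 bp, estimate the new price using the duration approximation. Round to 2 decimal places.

R$166.31

Duration approximation: ΔP/P ≈ -D_mod · Δy = -12.614 × (-0.0235) = +0.296429.
New price ≈ 128.28 × (1 + 0.296429) = 166.30591212.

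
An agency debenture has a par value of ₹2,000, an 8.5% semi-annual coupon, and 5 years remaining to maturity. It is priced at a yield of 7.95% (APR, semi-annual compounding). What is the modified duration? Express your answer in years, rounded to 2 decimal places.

Periodic yield y = 0.03975. First find Macaulay duration:
  t   CF        PV=CF/(1+0.03975)^t    t·PV
  1        85.00        81.7504        81.7504
  2        85.00        78.6251       157.2501
  3        85.00        75.6192       226.8576
  4        85.00        72.7283       290.9130
  5        85.00        69.9478       349.7392
  6        85.00        67.2737       403.6422
  7        85.00        64.7018       452.9127
  8        85.00        62.2282       497.8259
  9        85.00        59.8492       538.6431
  10    2,085.00     1,411.9417    14,119.4171
  Σ                  2,044.6655    17,118.9514
P = 2,044.6655; Macaulay duration = 17,118.9514 / 2,044.6655 = 8.37249 half-year periods = 4.18625 years.
Modified duration = D_Mac / (1 + y) = 4.18625 / 1.03975 = 4.02621 years.

4.03 years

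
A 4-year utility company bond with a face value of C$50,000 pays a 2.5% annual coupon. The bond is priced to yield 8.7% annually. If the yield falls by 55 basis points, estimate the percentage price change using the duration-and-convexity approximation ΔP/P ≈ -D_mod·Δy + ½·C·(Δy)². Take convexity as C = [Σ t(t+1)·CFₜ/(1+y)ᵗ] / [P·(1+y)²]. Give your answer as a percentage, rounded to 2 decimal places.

With y = 0.087:
  t   CF        PV=CF/(1+0.087)^t    t·PV        t(t+1)·PV
  1     1,250.00     1,149.9540     1,149.9540       2,299.9080
  2     1,250.00     1,057.9154     2,115.8307       6,347.4922
  3     1,250.00       973.2432     2,919.7296      11,678.9185
  4    51,250.00    36,709.2654   146,837.0615     734,185.3073
  Σ                 39,890.3779   153,022.5758     754,511.6260
P = 39,890.3779; D_Mac = 3.83608 yrs; D_mod = 3.52905 yrs; C = 16.00806.
Duration effect: -3.52905 × (-0.0055) = +0.019410
Convexity effect: 0.5 × 16.00806 × (-0.0055)² = +0.0002421
ΔP/P ≈ +0.019410 + 0.0002421 = +0.019652 = +1.9652%.

+1.97%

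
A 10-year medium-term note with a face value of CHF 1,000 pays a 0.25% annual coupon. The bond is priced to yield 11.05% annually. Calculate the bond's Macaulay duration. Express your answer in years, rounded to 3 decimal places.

9.785 years

Periodic yield y = 0.1105. Discount each cash flow and weight by its year:
  t   CF        PV=CF/(1+0.1105)^t    t·PV
  1         2.50         2.2512         2.2512
  2         2.50         2.0272         4.0545
  3         2.50         1.8255         5.4765
  4         2.50         1.6439         6.5755
  5         2.50         1.4803         7.4015
  6         2.50         1.3330         7.9980
  7         2.50         1.2004         8.4025
  8         2.50         1.0809         8.6473
  9         2.50         0.9734         8.7602
  10    1,002.50       351.4785     3,514.7849
  Σ                    365.2942     3,574.3521
Price P = Σ PV = 365.2942.
Macaulay duration = Σ(t·PV) / P = 3,574.3521 / 365.2942 = 9.78486 years.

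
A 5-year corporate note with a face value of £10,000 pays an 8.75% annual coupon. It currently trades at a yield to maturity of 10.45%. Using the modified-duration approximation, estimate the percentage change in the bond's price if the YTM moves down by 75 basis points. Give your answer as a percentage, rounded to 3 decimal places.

+2.872%

Periodic yield y = 0.1045. Modified duration first:
  t   CF        PV=CF/(1+0.1045)^t    t·PV
  1       875.00       792.2137       792.2137
  2       875.00       717.2600     1,434.5200
  3       875.00       649.3979     1,948.1938
  4       875.00       587.9565     2,351.8259
  5    10,875.00     6,616.0787    33,080.3936
  Σ                  9,362.9068    39,607.1470
P = 9,362.9068; D_Mac = 4.23022 yrs; D_mod = 4.23022/(1+0.1045) = 3.82999 yrs.
ΔP/P ≈ -D_mod · Δy = -3.82999 × (-0.0075) = +0.028725 = +2.8725%.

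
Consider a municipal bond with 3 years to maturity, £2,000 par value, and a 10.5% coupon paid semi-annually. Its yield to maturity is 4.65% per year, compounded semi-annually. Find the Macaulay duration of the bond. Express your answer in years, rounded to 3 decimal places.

2.679 years

Periodic yield y = 0.02325. Discount each cash flow and weight by its period:
  t   CF        PV=CF/(1+0.02325)^t    t·PV
  1       105.00       102.6142       102.6142
  2       105.00       100.2826       200.5653
  3       105.00        98.0041       294.0122
  4       105.00        95.7772       383.1089
  5       105.00        93.6010       468.0050
  6     2,105.00     1,833.8406    11,003.0435
  Σ                  2,324.1197    12,451.3492
Price P = Σ PV = 2,324.1197.
Macaulay duration = Σ(t·PV) / P = 12,451.3492 / 2,324.1197 = 5.35745 half-year periods.
In years: 5.35745 / 2 = 2.67872 years.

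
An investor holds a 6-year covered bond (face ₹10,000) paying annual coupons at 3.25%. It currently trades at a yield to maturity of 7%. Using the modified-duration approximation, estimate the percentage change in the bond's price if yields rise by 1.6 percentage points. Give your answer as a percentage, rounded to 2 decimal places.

Periodic yield y = 0.07. Modified duration first:
  t   CF        PV=CF/(1+0.07)^t    t·PV
  1       325.00       303.7383       303.7383
  2       325.00       283.8676       567.7352
  3       325.00       265.2968       795.8904
  4       325.00       247.9409       991.7638
  5       325.00       231.7205     1,158.6025
  6    10,325.00     6,879.9835    41,279.9008
  Σ                  8,212.5476    45,097.6310
P = 8,212.5476; D_Mac = 5.49131 yrs; D_mod = 5.49131/(1+0.07) = 5.13206 yrs.
ΔP/P ≈ -D_mod · Δy = -5.13206 × (+0.016) = -0.082113 = -8.2113%.

-8.21%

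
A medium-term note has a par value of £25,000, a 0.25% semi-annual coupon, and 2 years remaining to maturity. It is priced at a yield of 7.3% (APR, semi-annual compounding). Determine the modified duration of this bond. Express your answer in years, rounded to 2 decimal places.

Periodic yield y = 0.0365. First find Macaulay duration:
  t   CF        PV=CF/(1+0.0365)^t    t·PV
  1        31.25        30.1495        30.1495
  2        31.25        29.0878        58.1757
  3        31.25        28.0635        84.1906
  4    25,031.25    21,687.2913    86,749.1650
  Σ                 21,774.5922    86,921.6808
P = 21,774.5922; Macaulay duration = 86,921.6808 / 21,774.5922 = 3.99189 half-year periods = 1.99594 years.
Modified duration = D_Mac / (1 + y) = 1.99594 / 1.0365 = 1.92566 years.

1.93 years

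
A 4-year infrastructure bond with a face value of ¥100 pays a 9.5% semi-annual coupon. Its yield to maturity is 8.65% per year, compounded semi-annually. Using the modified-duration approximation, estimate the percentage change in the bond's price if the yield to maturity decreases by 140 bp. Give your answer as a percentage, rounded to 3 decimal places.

Periodic yield y = 0.04325. Modified duration first:
  t   CF        PV=CF/(1+0.04325)^t    t·PV
  1         4.75         4.5531         4.5531
  2         4.75         4.3643         8.7286
  3         4.75         4.1834        12.5502
  4         4.75         4.0100        16.0398
  5         4.75         3.8437        19.2186
  6         4.75         3.6844        22.1062
  7         4.75         3.5316        24.7214
  8       104.75        74.6529       597.2235
  Σ                    102.8234       705.1414
P = 102.8234; D_Mac = 6.85779 half-year periods = 3.42890 yrs; D_mod = 3.42890/(1+0.04325) = 3.28674 yrs.
ΔP/P ≈ -D_mod · Δy = -3.28674 × (-0.014) = +0.046014 = +4.6014%.

+4.601%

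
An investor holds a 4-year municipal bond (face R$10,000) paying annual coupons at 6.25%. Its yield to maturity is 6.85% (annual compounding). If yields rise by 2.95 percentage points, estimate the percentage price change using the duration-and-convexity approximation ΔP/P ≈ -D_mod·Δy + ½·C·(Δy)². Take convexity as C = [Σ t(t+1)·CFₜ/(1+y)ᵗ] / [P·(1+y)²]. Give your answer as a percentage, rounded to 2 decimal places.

With y = 0.0685:
  t   CF        PV=CF/(1+0.0685)^t    t·PV        t(t+1)·PV
  1       625.00       584.9321       584.9321       1,169.8643
  2       625.00       547.4330     1,094.8660       3,284.5979
  3       625.00       512.3378     1,537.0135       6,148.0541
  4    10,625.00     8,151.3742    32,605.4970     163,027.4848
  Σ                  9,796.0772    35,822.3086     173,630.0012
P = 9,796.0772; D_Mac = 3.65680 yrs; D_mod = 3.42237 yrs; C = 15.52471.
Duration effect: -3.42237 × (+0.0295) = -0.100960
Convexity effect: 0.5 × 15.52471 × (0.0295)² = +0.0067552
ΔP/P ≈ -0.100960 + 0.0067552 = -0.094205 = -9.4205%.

-9.42%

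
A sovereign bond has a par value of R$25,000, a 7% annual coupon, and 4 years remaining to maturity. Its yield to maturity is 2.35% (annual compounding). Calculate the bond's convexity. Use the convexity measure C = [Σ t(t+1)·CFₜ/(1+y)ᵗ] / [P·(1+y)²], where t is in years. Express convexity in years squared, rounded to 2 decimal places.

16.91

With y = 0.0235:
  t   CF        PV=CF/(1+0.0235)^t    t·PV        t(t+1)·PV
  1     1,750.00     1,709.8192     1,709.8192       3,419.6385
  2     1,750.00     1,670.5611     3,341.1221      10,023.3664
  3     1,750.00     1,632.2043     4,896.6128      19,586.4512
  4    26,750.00    24,376.5589    97,506.2355     487,531.1776
  Σ                 29,389.1435   107,453.7897     520,560.6336
P = 29,389.1435.
Convexity = Σ t(t+1)·PV / [P·(1+y)²] = 520,560.6336 / (29,389.1435 × 1.047552) = 16.90864.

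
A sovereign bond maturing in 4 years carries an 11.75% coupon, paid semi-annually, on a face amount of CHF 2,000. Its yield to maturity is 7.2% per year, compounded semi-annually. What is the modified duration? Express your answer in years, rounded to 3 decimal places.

Periodic yield y = 0.036. First find Macaulay duration:
  t   CF        PV=CF/(1+0.036)^t    t·PV
  1       117.50       113.4170       113.4170
  2       117.50       109.4759       218.9517
  3       117.50       105.6717       317.0150
  4       117.50       101.9997       407.9988
  5       117.50        98.4553       492.2765
  6       117.50        95.0341       570.2044
  7       117.50        91.7317       642.1221
  8     2,117.50     1,595.6784    12,765.4275
  Σ                  2,311.4637    15,527.4130
P = 2,311.4637; Macaulay duration = 15,527.4130 / 2,311.4637 = 6.71757 half-year periods = 3.35878 years.
Modified duration = D_Mac / (1 + y) = 3.35878 / 1.036 = 3.24207 years.

3.242 years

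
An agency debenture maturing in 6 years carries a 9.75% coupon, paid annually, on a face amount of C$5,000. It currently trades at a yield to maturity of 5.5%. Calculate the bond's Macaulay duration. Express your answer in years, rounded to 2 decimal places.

Periodic yield y = 0.055. Discount each cash flow and weight by its year:
  t   CF        PV=CF/(1+0.055)^t    t·PV
  1       487.50       462.0853       462.0853
  2       487.50       437.9956       875.9911
  3       487.50       415.1617     1,245.4850
  4       487.50       393.5182     1,574.0726
  5       487.50       373.0030     1,865.0150
  6     5,487.50     3,979.7865    23,878.7191
  Σ                  6,061.5502    29,901.3681
Price P = Σ PV = 6,061.5502.
Macaulay duration = Σ(t·PV) / P = 29,901.3681 / 6,061.5502 = 4.93296 years.

4.93 years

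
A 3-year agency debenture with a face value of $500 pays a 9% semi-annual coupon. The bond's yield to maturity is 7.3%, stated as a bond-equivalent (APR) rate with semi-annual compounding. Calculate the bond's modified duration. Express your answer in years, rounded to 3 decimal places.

2.608 years

Periodic yield y = 0.0365. First find Macaulay duration:
  t   CF        PV=CF/(1+0.0365)^t    t·PV
  1        22.50        21.7077        21.7077
  2        22.50        20.9432        41.8865
  3        22.50        20.2057        60.6172
  4        22.50        19.4942        77.9768
  5        22.50        18.8077        94.0386
  6       522.50       421.3766     2,528.2598
  Σ                    522.5352     2,824.4865
P = 522.5352; Macaulay duration = 2,824.4865 / 522.5352 = 5.40535 half-year periods = 2.70268 years.
Modified duration = D_Mac / (1 + y) = 2.70268 / 1.0365 = 2.60750 years.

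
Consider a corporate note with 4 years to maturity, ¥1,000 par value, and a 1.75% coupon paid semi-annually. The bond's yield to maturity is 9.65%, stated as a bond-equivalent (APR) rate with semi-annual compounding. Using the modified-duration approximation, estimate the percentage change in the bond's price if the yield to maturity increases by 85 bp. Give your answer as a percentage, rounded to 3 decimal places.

-3.127%

Periodic yield y = 0.04825. Modified duration first:
  t   CF        PV=CF/(1+0.04825)^t    t·PV
  1         8.75         8.3472         8.3472
  2         8.75         7.9630        15.9261
  3         8.75         7.5965        22.7895
  4         8.75         7.2468        28.9874
  5         8.75         6.9133        34.5664
  6         8.75         6.5951        39.5704
  7         8.75         6.2915        44.0405
  8     1,008.75       691.9339     5,535.4708
  Σ                    742.8873     5,729.6982
P = 742.8873; D_Mac = 7.71274 half-year periods = 3.85637 yrs; D_mod = 3.85637/(1+0.04825) = 3.67887 yrs.
ΔP/P ≈ -D_mod · Δy = -3.67887 × (+0.0085) = -0.031270 = -3.1270%.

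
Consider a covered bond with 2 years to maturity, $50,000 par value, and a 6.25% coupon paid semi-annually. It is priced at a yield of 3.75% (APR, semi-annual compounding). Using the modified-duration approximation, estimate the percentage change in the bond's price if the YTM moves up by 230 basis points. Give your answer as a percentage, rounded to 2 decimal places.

-4.32%

Periodic yield y = 0.01875. Modified duration first:
  t   CF        PV=CF/(1+0.01875)^t    t·PV
  1     1,562.50     1,533.7423     1,533.7423
  2     1,562.50     1,505.5139     3,011.0279
  3     1,562.50     1,477.8051     4,433.4153
  4    51,562.50    47,870.0057   191,480.0227
  Σ                 52,387.0670   200,458.2082
P = 52,387.0670; D_Mac = 3.82648 half-year periods = 1.91324 yrs; D_mod = 1.91324/(1+0.01875) = 1.87803 yrs.
ΔP/P ≈ -D_mod · Δy = -1.87803 × (+0.023) = -0.043195 = -4.3195%.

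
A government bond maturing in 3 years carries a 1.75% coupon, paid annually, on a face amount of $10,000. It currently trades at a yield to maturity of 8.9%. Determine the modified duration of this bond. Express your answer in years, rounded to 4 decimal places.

2.7022 years

Periodic yield y = 0.089. First find Macaulay duration:
  t   CF        PV=CF/(1+0.089)^t    t·PV
  1       175.00       160.6979       160.6979
  2       175.00       147.5646       295.1293
  3    10,175.00     7,878.6313    23,635.8940
  Σ                  8,186.8939    24,091.7211
P = 8,186.8939; Macaulay duration = 24,091.7211 / 8,186.8939 = 2.94272 years.
Modified duration = D_Mac / (1 + y) = 2.94272 / 1.089 = 2.70222 years.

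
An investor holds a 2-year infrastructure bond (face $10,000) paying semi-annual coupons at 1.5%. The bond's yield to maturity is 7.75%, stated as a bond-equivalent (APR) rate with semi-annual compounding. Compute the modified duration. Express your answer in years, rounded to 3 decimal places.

1.902 years

Periodic yield y = 0.03875. First find Macaulay duration:
  t   CF        PV=CF/(1+0.03875)^t    t·PV
  1        75.00        72.2022        72.2022
  2        75.00        69.5087       139.0174
  3        75.00        66.9157       200.7472
  4    10,075.00     8,653.6815    34,614.7261
  Σ                  8,862.3081    35,026.6928
P = 8,862.3081; Macaulay duration = 35,026.6928 / 8,862.3081 = 3.95232 half-year periods = 1.97616 years.
Modified duration = D_Mac / (1 + y) = 1.97616 / 1.03875 = 1.90244 years.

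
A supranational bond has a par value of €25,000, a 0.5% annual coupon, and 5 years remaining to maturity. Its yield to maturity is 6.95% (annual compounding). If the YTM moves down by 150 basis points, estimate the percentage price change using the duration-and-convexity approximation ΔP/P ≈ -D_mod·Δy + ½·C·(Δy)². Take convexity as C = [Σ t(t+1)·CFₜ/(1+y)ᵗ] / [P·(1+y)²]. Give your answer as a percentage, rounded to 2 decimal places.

+7.22%

With y = 0.0695:
  t   CF        PV=CF/(1+0.0695)^t    t·PV        t(t+1)·PV
  1       125.00       116.8770       116.8770         233.7541
  2       125.00       109.2819       218.5639         655.6917
  3       125.00       102.1804       306.5412       1,226.1649
  4       125.00        95.5404       382.1614       1,910.8071
  5    25,125.00    17,955.6911    89,778.4556     538,670.7336
  Σ                 18,379.5709    90,802.5992     542,697.1514
P = 18,379.5709; D_Mac = 4.94041 yrs; D_mod = 4.61936 yrs; C = 25.81431.
Duration effect: -4.61936 × (-0.015) = +0.069290
Convexity effect: 0.5 × 25.81431 × (-0.015)² = +0.0029041
ΔP/P ≈ +0.069290 + 0.0029041 = +0.072195 = +7.2195%.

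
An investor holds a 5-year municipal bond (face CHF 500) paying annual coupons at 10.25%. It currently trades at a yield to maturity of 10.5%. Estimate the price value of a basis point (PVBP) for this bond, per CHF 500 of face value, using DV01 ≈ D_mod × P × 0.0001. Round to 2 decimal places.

Periodic yield y = 0.105.
  t   CF        PV=CF/(1+0.105)^t    t·PV
  1        51.25        46.3801        46.3801
  2        51.25        41.9729        83.9459
  3        51.25        37.9846       113.9537
  4        51.25        34.3752       137.5006
  5       551.25       334.6087     1,673.0434
  Σ                    495.3214     2,054.8237
P = 495.3214; D_Mac = 4.14847 yrs; D_mod = 3.75427 yrs.
DV01 ≈ 3.75427 × 495.3214 × 0.0001 = 0.185957.

CHF 0.19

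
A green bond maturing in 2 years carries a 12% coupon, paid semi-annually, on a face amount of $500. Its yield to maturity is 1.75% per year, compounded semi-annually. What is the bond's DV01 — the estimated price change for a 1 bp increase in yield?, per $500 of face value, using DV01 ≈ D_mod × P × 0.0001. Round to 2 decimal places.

Periodic yield y = 0.00875.
  t   CF        PV=CF/(1+0.00875)^t    t·PV
  1        30.00        29.7398        29.7398
  2        30.00        29.4818        58.9636
  3        30.00        29.2261        87.6782
  4       530.00       511.8488     2,047.3951
  Σ                    600.2965     2,223.7768
P = 600.2965; D_Mac = 3.70446 half-year periods = 1.85223 yrs; D_mod = 1.83617 yrs.
DV01 ≈ 1.83617 × 600.2965 × 0.0001 = 0.110224.

$0.11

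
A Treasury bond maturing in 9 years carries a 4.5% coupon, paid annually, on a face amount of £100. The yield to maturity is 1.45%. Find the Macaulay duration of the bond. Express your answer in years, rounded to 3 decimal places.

Periodic yield y = 0.0145. Discount each cash flow and weight by its year:
  t   CF        PV=CF/(1+0.0145)^t    t·PV
  1         4.50         4.4357         4.4357
  2         4.50         4.3723         8.7446
  3         4.50         4.3098        12.9294
  4         4.50         4.2482        16.9928
  5         4.50         4.1875        20.9374
  6         4.50         4.1276        24.7657
  7         4.50         4.0686        28.4804
  8         4.50         4.0105        32.0838
  9       104.50        91.8011       826.2098
  Σ                    125.5612       975.5795
Price P = Σ PV = 125.5612.
Macaulay duration = Σ(t·PV) / P = 975.5795 / 125.5612 = 7.76975 years.

7.770 years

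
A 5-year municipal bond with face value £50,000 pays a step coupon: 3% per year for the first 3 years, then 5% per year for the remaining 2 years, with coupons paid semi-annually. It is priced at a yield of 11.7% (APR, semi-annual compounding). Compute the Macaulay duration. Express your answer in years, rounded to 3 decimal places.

Periodic yield y = 0.0585. Discount each cash flow and weight by its period:
  t   CF        PV=CF/(1+0.0585)^t    t·PV
  1       750.00       708.5498       708.5498
  2       750.00       669.3905     1,338.7810
  3       750.00       632.3954     1,897.1861
  4       750.00       597.4448     2,389.7794
  5       750.00       564.4259     2,822.1296
  6       750.00       533.2319     3,199.3912
  7     1,250.00       839.6030     5,877.2209
  8     1,250.00       793.2007     6,345.6060
  9     1,250.00       749.3630     6,744.2671
  10   51,250.00    29,025.8700   290,258.7002
  Σ                 35,113.4751   321,581.6113
Price P = Σ PV = 35,113.4751.
Macaulay duration = Σ(t·PV) / P = 321,581.6113 / 35,113.4751 = 9.15835 half-year periods.
In years: 9.15835 / 2 = 4.57918 years.

4.579 years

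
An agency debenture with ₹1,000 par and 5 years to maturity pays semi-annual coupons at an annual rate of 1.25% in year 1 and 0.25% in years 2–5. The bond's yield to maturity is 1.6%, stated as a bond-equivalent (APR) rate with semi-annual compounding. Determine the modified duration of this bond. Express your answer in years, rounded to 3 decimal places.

4.888 years

Periodic yield y = 0.008. First find Macaulay duration:
  t   CF        PV=CF/(1+0.008)^t    t·PV
  1         6.25         6.2004         6.2004
  2         6.25         6.1512        12.3024
  3         1.25         1.2205         3.6614
  4         1.25         1.2108         4.8431
  5         1.25         1.2012         6.0059
  6         1.25         1.1916         7.1499
  7         1.25         1.1822         8.2753
  8         1.25         1.1728         9.3824
  9         1.25         1.1635        10.4715
  10    1,001.25       924.5645     9,245.6449
  Σ                    945.2586     9,313.9372
P = 945.2586; Macaulay duration = 9,313.9372 / 945.2586 = 9.85332 half-year periods = 4.92666 years.
Modified duration = D_Mac / (1 + y) = 4.92666 / 1.008 = 4.88756 years.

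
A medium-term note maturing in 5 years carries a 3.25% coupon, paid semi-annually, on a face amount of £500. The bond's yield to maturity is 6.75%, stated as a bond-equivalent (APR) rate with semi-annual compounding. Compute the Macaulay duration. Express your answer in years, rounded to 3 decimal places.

Periodic yield y = 0.03375. Discount each cash flow and weight by its period:
  t   CF        PV=CF/(1+0.03375)^t    t·PV
  1        8.125         7.8597         7.8597
  2        8.125         7.6031        15.2063
  3        8.125         7.3549        22.0647
  4        8.125         7.1148        28.4591
  5        8.125         6.8825        34.4125
  6        8.125         6.6578        39.9468
  7        8.125         6.4404        45.0830
  8        8.125         6.2302        49.8413
  9        8.125         6.0268        54.2408
  10     508.125       364.5989     3,645.9889
  Σ                    426.7691     3,943.1030
Price P = Σ PV = 426.7691.
Macaulay duration = Σ(t·PV) / P = 3,943.1030 / 426.7691 = 9.23943 half-year periods.
In years: 9.23943 / 2 = 4.61972 years.

4.620 years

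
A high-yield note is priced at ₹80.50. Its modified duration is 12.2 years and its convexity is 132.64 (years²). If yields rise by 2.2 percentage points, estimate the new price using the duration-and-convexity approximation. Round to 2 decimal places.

Duration effect: -D_mod·Δy = -12.2 × (+0.022) = -0.268400
Convexity effect: ½·C·(Δy)² = 0.5 × 132.64 × (0.022)² = +0.03209888
ΔP/P ≈ -0.268400 + 0.03209888 = -0.23630112
New price ≈ 80.50 × (1 - 0.23630112) = 61.47775984.

₹61.48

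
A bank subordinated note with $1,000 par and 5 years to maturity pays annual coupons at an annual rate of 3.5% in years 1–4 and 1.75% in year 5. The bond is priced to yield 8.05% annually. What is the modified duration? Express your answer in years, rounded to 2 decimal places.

Periodic yield y = 0.0805. First find Macaulay duration:
  t   CF        PV=CF/(1+0.0805)^t    t·PV
  1        35.00        32.3924        32.3924
  2        35.00        29.9791        59.9582
  3        35.00        27.7456        83.2367
  4        35.00        25.6785       102.7138
  5     1,017.50       690.8926     3,454.4632
  Σ                    806.6882     3,732.7643
P = 806.6882; Macaulay duration = 3,732.7643 / 806.6882 = 4.62727 years.
Modified duration = D_Mac / (1 + y) = 4.62727 / 1.0805 = 4.28253 years.

4.28 years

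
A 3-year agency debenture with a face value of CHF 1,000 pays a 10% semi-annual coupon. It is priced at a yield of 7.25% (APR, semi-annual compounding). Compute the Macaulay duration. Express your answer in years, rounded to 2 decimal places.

2.68 years

Periodic yield y = 0.03625. Discount each cash flow and weight by its period:
  t   CF        PV=CF/(1+0.03625)^t    t·PV
  1        50.00        48.2509        48.2509
  2        50.00        46.5630        93.1260
  3        50.00        44.9341       134.8024
  4        50.00        43.3623       173.4490
  5        50.00        41.8454       209.2268
  6     1,050.00       848.0121     5,088.0725
  Σ                  1,072.9677     5,746.9276
Price P = Σ PV = 1,072.9677.
Macaulay duration = Σ(t·PV) / P = 5,746.9276 / 1,072.9677 = 5.35610 half-year periods.
In years: 5.35610 / 2 = 2.67805 years.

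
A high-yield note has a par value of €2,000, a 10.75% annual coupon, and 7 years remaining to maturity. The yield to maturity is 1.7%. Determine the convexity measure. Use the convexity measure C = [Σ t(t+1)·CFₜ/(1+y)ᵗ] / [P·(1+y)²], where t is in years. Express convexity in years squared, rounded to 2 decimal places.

With y = 0.017:
  t   CF        PV=CF/(1+0.017)^t    t·PV        t(t+1)·PV
  1       215.00       211.4061       211.4061         422.8122
  2       215.00       207.8723       415.7445       1,247.2336
  3       215.00       204.3975       613.1925       2,452.7701
  4       215.00       200.9808       803.9233       4,019.6167
  5       215.00       197.6213       988.1064       5,928.6382
  6       215.00       194.3179     1,165.9072       8,161.3506
  7     2,215.00     1,968.4621    13,779.2348     110,233.8783
  Σ                  3,185.0580    17,977.5149     132,466.2997
P = 3,185.0580.
Convexity = Σ t(t+1)·PV / [P·(1+y)²] = 132,466.2997 / (3,185.0580 × 1.034289) = 40.21112.

40.21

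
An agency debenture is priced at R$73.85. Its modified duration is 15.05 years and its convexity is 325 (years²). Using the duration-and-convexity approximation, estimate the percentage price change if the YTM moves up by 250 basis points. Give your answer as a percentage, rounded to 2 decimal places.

Duration effect: -D_mod·Δy = -15.05 × (+0.025) = -0.376250
Convexity effect: ½·C·(Δy)² = 0.5 × 325 × (0.025)² = +0.1015625
ΔP/P ≈ -0.376250 + 0.1015625 = -0.2746875
= -27.46875%.

-27.47%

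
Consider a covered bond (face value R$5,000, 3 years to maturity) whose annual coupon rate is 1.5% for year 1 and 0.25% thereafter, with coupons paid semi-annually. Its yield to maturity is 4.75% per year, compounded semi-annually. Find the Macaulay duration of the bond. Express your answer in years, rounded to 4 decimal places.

Periodic yield y = 0.02375. Discount each cash flow and weight by its period:
  t   CF        PV=CF/(1+0.02375)^t    t·PV
  1        37.50        36.6300        36.6300
  2        37.50        35.7803        71.5605
  3         6.25         5.8250        17.4751
  4         6.25         5.6899        22.7596
  5         6.25         5.5579        27.7895
  6     5,006.25     4,348.5958    26,091.5750
  Σ                  4,438.0789    26,267.7897
Price P = Σ PV = 4,438.0789.
Macaulay duration = Σ(t·PV) / P = 26,267.7897 / 4,438.0789 = 5.91873 half-year periods.
In years: 5.91873 / 2 = 2.95936 years.

2.9594 years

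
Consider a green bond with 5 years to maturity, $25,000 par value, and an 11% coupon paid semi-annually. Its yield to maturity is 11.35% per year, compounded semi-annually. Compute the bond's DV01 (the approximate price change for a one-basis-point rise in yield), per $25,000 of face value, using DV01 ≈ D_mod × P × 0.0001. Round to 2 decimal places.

$9.27

Periodic yield y = 0.05675.
  t   CF        PV=CF/(1+0.05675)^t    t·PV
  1     1,375.00     1,301.1592     1,301.1592
  2     1,375.00     1,231.2839     2,462.5677
  3     1,375.00     1,165.1610     3,495.4829
  4     1,375.00     1,102.5890     4,410.3562
  5     1,375.00     1,043.3774     5,216.8869
  6     1,375.00       987.3455     5,924.0731
  7     1,375.00       934.3227     6,540.2589
  8     1,375.00       884.1473     7,073.1787
  9     1,375.00       836.6665     7,529.9987
  10   26,375.00    15,186.9269   151,869.2693
  Σ                 24,672.9795   195,823.2316
P = 24,672.9795; D_Mac = 7.93675 half-year periods = 3.96837 yrs; D_mod = 3.75526 yrs.
DV01 ≈ 3.75526 × 24,672.9795 × 0.0001 = 9.265353.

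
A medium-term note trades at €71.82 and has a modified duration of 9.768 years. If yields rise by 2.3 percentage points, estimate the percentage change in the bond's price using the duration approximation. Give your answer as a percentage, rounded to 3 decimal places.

-22.466%

Duration approximation: ΔP/P ≈ -D_mod · Δy = -9.768 × (+0.023) = -0.224664.
As a percentage: -22.4664%.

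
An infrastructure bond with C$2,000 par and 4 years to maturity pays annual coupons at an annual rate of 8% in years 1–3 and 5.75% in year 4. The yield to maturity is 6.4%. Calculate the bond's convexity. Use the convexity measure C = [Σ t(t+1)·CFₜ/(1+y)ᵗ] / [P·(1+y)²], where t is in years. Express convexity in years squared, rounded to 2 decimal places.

With y = 0.064:
  t   CF        PV=CF/(1+0.064)^t    t·PV        t(t+1)·PV
  1       160.00       150.3759       150.3759         300.7519
  2       160.00       141.3308       282.6615         847.9846
  3       160.00       132.8297       398.4890       1,593.9561
  4     2,115.00     1,650.2277     6,600.9106      33,004.5530
  Σ                  2,074.7640     7,432.4371      35,747.2456
P = 2,074.7640.
Convexity = Σ t(t+1)·PV / [P·(1+y)²] = 35,747.2456 / (2,074.7640 × 1.132096) = 15.21916.

15.22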